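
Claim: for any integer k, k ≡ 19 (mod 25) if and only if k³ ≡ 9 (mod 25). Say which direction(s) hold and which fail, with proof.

Both directions hold.

[⇒] Suppose k ≡ 19 (mod 25). Write k = 25j + 19. Then (25j + 19)³ = 15625j³ + 35625j² + 27075j + 6859 = 25(625j³ + 1425j² + 1083j + 274) + 9, so k³ ≡ 9 (mod 25).

[⇐] Conversely, suppose k³ ≡ 9 (mod 25). The only residue r in {0, …, 24} with r³ ≡ 9 (mod 25) is r = 19, so k ≡ 19 (mod 25).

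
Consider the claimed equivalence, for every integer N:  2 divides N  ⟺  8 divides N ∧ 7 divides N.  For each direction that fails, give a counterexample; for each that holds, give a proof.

[⇐] Suppose 8 ∣ N and 7 ∣ N. Any common multiple of 8 and 7 is a multiple of their lcm; here gcd(8, 7) = 1, so lcm(8, 7) = 8·7 = 56, so 56 ∣ N. Since 2 ∣ 56, it follows that 2 ∣ N.

[⇒] This fails: take N = 2. Certainly 2 ∣ 2, but 8 ∤ 2.

Only the converse holds.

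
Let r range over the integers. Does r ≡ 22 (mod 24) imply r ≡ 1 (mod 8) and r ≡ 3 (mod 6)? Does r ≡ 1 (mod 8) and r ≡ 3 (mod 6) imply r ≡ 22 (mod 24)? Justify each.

(⇒) This fails: r = 22 gives 22 ≡ 22 (mod 24) but 22 ≡ 6 (mod 8), so the conjunction on the right does not hold.

(⇐) This fails: r = 9 satisfies both congruences on the right (9 ≡ 1 mod 8 and 9 ≡ 3 mod 6) yet 9 ≡ 9 (mod 24), not 22.

(⇒) fails and (⇐) fails.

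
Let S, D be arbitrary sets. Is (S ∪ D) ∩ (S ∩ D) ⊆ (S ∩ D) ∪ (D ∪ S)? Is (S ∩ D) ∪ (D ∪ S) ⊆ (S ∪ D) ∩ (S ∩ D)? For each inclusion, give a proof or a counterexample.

The sets are not equal: only the forward inclusion holds.

Forward inclusion. Let x ∈ (S ∪ D) ∩ (S ∩ D). Then x ∈ S ∩ D, from which x ∈ (S ∩ D) ∪ (D ∪ S).

Reverse inclusion. This inclusion fails. Take S = {1}, D = ∅; then 1 ∈ (S ∩ D) ∪ (D ∪ S) but 1 ∉ (S ∪ D) ∩ (S ∩ D).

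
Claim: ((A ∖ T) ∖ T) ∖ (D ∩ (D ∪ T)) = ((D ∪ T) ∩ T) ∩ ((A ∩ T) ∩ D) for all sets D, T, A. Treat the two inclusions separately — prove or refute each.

(⊆) This inclusion fails. Take D = ∅, T = ∅, A = {1}; then 1 ∈ ((A ∖ T) ∖ T) ∖ (D ∩ (D ∪ T)) but 1 ∉ ((D ∪ T) ∩ T) ∩ ((A ∩ T) ∩ D).

(⊇) This inclusion fails. Take D = {1}, T = {1}, A = {1}; then 1 ∈ ((D ∪ T) ∩ T) ∩ ((A ∩ T) ∩ D) but 1 ∉ ((A ∖ T) ∖ T) ∖ (D ∩ (D ∪ T)).

(⊆) fails and (⊇) fails.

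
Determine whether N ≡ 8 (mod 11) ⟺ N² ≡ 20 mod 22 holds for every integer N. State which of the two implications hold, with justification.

(⟹) This fails: take N = 19. Then 19 ≡ 8 (mod 11), but 19² = 361 ≡ 9 (mod 22), not 20.

(⟸) This fails: take N = 14. Then 14² = 196 ≡ 20 (mod 22), yet 14 ≡ 3 (mod 11), not 8.

Both directions fail.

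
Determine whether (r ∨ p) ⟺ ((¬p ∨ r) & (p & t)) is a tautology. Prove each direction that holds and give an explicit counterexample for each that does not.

[⇒] This fails. Under p = T, r = F, t = F, the left side is true but the right side is false.

[⇐] Assume the antecedent. If p is true, r ∨ p reduces to true regardless of the other variables. If p is false, the antecedent cannot hold. Either way r ∨ p holds.

(⇒) fails; (⇐) holds.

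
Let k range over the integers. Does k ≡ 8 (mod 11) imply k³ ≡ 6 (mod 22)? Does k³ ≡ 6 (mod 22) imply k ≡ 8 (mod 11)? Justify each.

(→) This fails: take k = 19. Then 19 ≡ 8 (mod 11), but 19³ = 6859 ≡ 17 (mod 22), not 6.

(←) Conversely, the residues r modulo 22 with r³ ≡ 6 (mod 22) are exactly {8}, and each is ≡ 8 (mod 11).

Not equivalent: only (⇐) holds.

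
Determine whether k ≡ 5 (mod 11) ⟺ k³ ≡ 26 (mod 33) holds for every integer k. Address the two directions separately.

Only the reverse direction holds.

(→) This fails: take k = 16. Then 16 ≡ 5 (mod 11), but 16³ = 4096 ≡ 4 (mod 33), not 26.

(←) Conversely, the residues r modulo 33 with r³ ≡ 26 (mod 33) are exactly {5}, and each is ≡ 5 (mod 11).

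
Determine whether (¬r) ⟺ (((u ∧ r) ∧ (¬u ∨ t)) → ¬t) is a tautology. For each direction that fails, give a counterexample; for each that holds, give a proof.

Only the forward implication holds.

(⇒) Assume the antecedent. If r is true, the antecedent cannot hold. If r is false, ((u ∧ r) ∧ (¬u ∨ t)) → ¬t reduces to true regardless of the other variables. Either way ((u ∧ r) ∧ (¬u ∨ t)) → ¬t holds.

(⇐) This fails. Under r = T, u = F, t = F, the left side is false but the right side is true.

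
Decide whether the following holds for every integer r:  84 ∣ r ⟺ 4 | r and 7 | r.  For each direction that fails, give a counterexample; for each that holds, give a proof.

(→) If 84 ∣ r, write r = 84q. Since 84 = 21·4, r = 4·(21q), so 4 ∣ r; and since 84 = 12·7, r = 7·(12q), so 7 ∣ r.

(←) This fails: take r = 28. Both 4 ∣ 28 and 7 ∣ 28, yet 28 is not a multiple of 84 (since 28 = 0·84 + 28), so 84 ∤ 28.

Only the forward direction holds.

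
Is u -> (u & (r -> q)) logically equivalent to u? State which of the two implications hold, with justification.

(⟹) This fails. Under u = F, r = F, q = F, the left side is true but the right side is false.

(⟸) This fails. Under u = T, r = T, q = F, the left side is false but the right side is true.

(⇒) fails and (⇐) fails.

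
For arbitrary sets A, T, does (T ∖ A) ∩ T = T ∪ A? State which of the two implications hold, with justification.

(⊆) holds; (⊇) fails.

(⊆) Let x ∈ (T ∖ A) ∩ T. Then x ∈ T and x ∉ A, from which x ∈ T ∪ A.

(⊇) This inclusion fails. Take A = {1}, T = ∅; then 1 ∈ T ∪ A but 1 ∉ (T ∖ A) ∩ T.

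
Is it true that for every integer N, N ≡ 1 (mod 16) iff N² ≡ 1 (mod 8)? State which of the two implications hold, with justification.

(→) Suppose N ≡ 1 (mod 16). Then N² ≡ 1² = 1 (mod 16), and since 8 ∣ 16, also N² ≡ 1 (mod 8).

(←) This fails: take N = 3. Then 3² = 9 ≡ 1 (mod 8), yet 3 ≡ 3 (mod 16), not 1.

(⇒) holds; (⇐) fails.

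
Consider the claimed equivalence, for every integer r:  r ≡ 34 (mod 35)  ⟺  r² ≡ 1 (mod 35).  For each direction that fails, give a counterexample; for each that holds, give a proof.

Not equivalent: only (⇒) holds.

(⇒) Suppose r ≡ 34 (mod 35). Write r = 35j + 34. Then (35j + 34)² = 1225j² + 2380j + 1156 = 35(35j² + 68j + 33) + 1, so r² ≡ 1 (mod 35).

(⇐) This fails: take r = 1. Then 1² = 1 ≡ 1 (mod 35), yet 1 ≡ 1 (mod 35), not 34.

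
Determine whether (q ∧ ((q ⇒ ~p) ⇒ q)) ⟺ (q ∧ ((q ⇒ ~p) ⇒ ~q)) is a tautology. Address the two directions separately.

Converse. Assume the antecedent. If q is true, q ∧ ((q ⇒ ~p) ⇒ q) reduces to true regardless of the other variables. If q is false, the antecedent cannot hold. Either way q ∧ ((q ⇒ ~p) ⇒ q) holds.

Forward direction. This fails. Under q = T, p = F, the left side is true but the right side is false.

Only the converse holds.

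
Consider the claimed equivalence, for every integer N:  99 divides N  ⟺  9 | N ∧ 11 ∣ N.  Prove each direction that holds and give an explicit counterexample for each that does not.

(→) If 99 ∣ N, write N = 99q. Since 99 = 11·9, N = 9·(11q), so 9 ∣ N; and since 99 = 9·11, N = 11·(9q), so 11 ∣ N.

(←) Suppose 9 ∣ N and 11 ∣ N. Any common multiple of 9 and 11 is a multiple of their lcm; here gcd(9, 11) = 1, so lcm(9, 11) = 9·11 = 99, so 99 ∣ N.

The biconditional holds.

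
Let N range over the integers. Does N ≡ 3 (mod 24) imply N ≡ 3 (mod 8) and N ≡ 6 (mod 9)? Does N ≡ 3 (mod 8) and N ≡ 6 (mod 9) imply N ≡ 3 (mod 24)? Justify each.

[⇐] If N ≡ 3 (mod 8) and N ≡ 6 (mod 9), then by the Chinese remainder theorem N ≡ 51 (mod 72). Since 51 ≡ 3 (mod 24) and 24 ∣ 72, we get N ≡ 3 (mod 24).

[⇒] This fails: N = 27 gives 27 ≡ 3 (mod 24) but 27 ≡ 0 (mod 9), so the conjunction on the right does not hold.

The forward direction fails; the converse holds.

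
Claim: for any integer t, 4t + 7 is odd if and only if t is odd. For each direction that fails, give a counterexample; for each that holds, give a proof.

(⟹) This fails: take t = 6. Then 4t + 7 = 31, which is odd, yet t = 6 is even, not odd.

(⟸) Suppose t is odd. Since 4 is even, 4t is even for every t, so 4t + 7 has the same parity as 7, which is odd. Hence 4t + 7 is odd.

Only the converse holds.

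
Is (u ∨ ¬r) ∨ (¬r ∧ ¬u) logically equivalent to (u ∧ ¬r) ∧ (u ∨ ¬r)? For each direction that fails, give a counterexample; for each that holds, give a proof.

Only the reverse direction holds.

Forward direction. This fails. Under r = F, u = F, the left side is true but the right side is false.

Converse. Assume the antecedent. If r is true, the antecedent cannot hold. If r is false, (u ∨ ¬r) ∨ (¬r ∧ ¬u) reduces to true regardless of the other variables. Either way (u ∨ ¬r) ∨ (¬r ∧ ¬u) holds.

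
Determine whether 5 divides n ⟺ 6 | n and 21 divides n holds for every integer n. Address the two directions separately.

Neither direction holds.

[⇒] This fails: take n = 5. Certainly 5 ∣ 5, but 6 ∤ 5.

[⇐] This fails: take n = 42. Both 6 ∣ 42 and 21 ∣ 42, yet 42 is not a multiple of 5 (since 42 = 8·5 + 2), so 5 ∤ 42.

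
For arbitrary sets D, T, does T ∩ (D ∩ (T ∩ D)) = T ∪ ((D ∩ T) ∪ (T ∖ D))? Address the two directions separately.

Only the forward inclusion holds.

(⊆) Let x ∈ T ∩ (D ∩ (T ∩ D)). Then x ∈ D ∩ T, from which x ∈ T ∪ ((D ∩ T) ∪ (T ∖ D)).

(⊇) This inclusion fails. Take D = ∅, T = {1}; then 1 ∈ T ∪ ((D ∩ T) ∪ (T ∖ D)) but 1 ∉ T ∩ (D ∩ (T ∩ D)).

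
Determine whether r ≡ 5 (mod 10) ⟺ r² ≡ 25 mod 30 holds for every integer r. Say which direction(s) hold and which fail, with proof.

(⇒) This fails: take r = 15. Then 15 ≡ 5 (mod 10), but 15² = 225 ≡ 15 (mod 30), not 25.

(⇐) Conversely, the residues r modulo 30 with r² ≡ 25 (mod 30) are exactly {5, 25}, and each is ≡ 5 (mod 10).

Only the reverse direction holds.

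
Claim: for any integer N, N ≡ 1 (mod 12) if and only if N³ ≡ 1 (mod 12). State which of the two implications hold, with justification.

Both directions hold; the statement is true.

(→) Suppose N ≡ 1 (mod 12). Write N = 12j + 1. Then (12j + 1)³ = 1728j³ + 432j² + 36j + 1 = 12(144j³ + 36j² + 3j) + 1, so N³ ≡ 1 (mod 12).

(←) Conversely, suppose N³ ≡ 1 (mod 12). The only residue r in {0, …, 11} with r³ ≡ 1 (mod 12) is r = 1, so N ≡ 1 (mod 12).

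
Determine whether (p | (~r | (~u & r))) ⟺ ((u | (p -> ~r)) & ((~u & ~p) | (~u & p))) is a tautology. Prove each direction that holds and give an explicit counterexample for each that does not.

(⇒) fails; (⇐) holds.

Forward direction. This fails. Under r = F, u = T, p = F, the left side is true but the right side is false.

Converse. Assume the antecedent. If r is true, the antecedent forces (r = T, u = F, p = F), and p | (~r | (~u & r)) holds there. If r is false, p | (~r | (~u & r)) reduces to true regardless of the other variables. Either way p | (~r | (~u & r)) holds.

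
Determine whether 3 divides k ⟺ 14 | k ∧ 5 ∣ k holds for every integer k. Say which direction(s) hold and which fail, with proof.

[⇒] This fails: take k = 3. Certainly 3 ∣ 3, but 14 ∤ 3.

[⇐] This fails: take k = 70. Both 14 ∣ 70 and 5 ∣ 70, yet 70 is not a multiple of 3 (since 70 = 23·3 + 1), so 3 ∤ 70.

Both directions fail.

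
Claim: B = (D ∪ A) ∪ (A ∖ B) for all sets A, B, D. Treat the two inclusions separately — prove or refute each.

Forward inclusion. This inclusion fails. Take A = ∅, B = {1}, D = ∅; then 1 ∈ B but 1 ∉ (D ∪ A) ∪ (A ∖ B).

Reverse inclusion. This inclusion fails. Take A = {1}, B = ∅, D = ∅; then 1 ∈ (D ∪ A) ∪ (A ∖ B) but 1 ∉ B.

Neither inclusion holds.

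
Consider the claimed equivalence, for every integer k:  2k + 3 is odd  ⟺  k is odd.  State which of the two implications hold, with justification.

Not equivalent: only (⇐) holds.

(⇐) Suppose k is odd. Since 2 is even, 2k is even for every k, so 2k + 3 has the same parity as 3, which is odd. Hence 2k + 3 is odd.

(⇒) This fails: take k = 6. Then 2k + 3 = 15, which is odd, yet k = 6 is even, not odd.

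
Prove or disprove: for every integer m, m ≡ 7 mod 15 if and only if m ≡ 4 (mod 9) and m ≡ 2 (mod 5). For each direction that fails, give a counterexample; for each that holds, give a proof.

[⇐] If m ≡ 4 (mod 9) and m ≡ 2 (mod 5), then by the Chinese remainder theorem m ≡ 22 (mod 45). Since 22 ≡ 7 (mod 15) and 15 ∣ 45, we get m ≡ 7 (mod 15).

[⇒] This fails: m = 37 gives 37 ≡ 7 (mod 15) but 37 ≡ 1 (mod 9), so the conjunction on the right does not hold.

Only the converse holds.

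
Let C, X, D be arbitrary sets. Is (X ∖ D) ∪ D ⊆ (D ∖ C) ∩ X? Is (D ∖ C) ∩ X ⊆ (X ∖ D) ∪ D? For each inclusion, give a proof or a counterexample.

Only the reverse inclusion holds.

(⟹) This inclusion fails. Take C = ∅, X = {1}, D = ∅; then 1 ∈ (X ∖ D) ∪ D but 1 ∉ (D ∖ C) ∩ X.

(⟸) Let x ∈ (D ∖ C) ∩ X. Then x ∈ X ∩ D and x ∉ C, from which x ∈ (X ∖ D) ∪ D.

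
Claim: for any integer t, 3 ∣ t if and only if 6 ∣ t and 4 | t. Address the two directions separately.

(⇒) This fails: take t = 3. Certainly 3 ∣ 3, but 6 ∤ 3.

(⇐) Suppose 6 ∣ t and 4 ∣ t. Any common multiple of 6 and 4 is a multiple of their lcm; here lcm(6, 4) = 6·4/gcd(6, 4) = 24/2 = 12, so 12 ∣ t. Since 3 ∣ 12, it follows that 3 ∣ t.

(⇒) fails; (⇐) holds.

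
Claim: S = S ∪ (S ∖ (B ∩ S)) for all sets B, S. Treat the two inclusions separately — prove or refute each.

The two sets are equal.

Forward inclusion. Let x ∈ S. Then either x ∈ S and x ∉ B; or x ∈ B ∩ S. In each case x ∈ S ∪ (S ∖ (B ∩ S)), so S ⊆ S ∪ (S ∖ (B ∩ S)).

Reverse inclusion. Let x ∈ S ∪ (S ∖ (B ∩ S)). Then either x ∈ S and x ∉ B; or x ∈ B ∩ S. In each case x ∈ S, so S ∪ (S ∖ (B ∩ S)) ⊆ S.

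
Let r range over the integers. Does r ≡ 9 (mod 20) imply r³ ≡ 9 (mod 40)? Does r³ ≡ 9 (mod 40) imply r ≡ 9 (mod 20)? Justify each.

Not equivalent: only (⇐) holds.

(→) This fails: take r = 29. Then 29 ≡ 9 (mod 20), but 29³ = 24389 ≡ 29 (mod 40), not 9.

(←) Conversely, the residues r modulo 40 with r³ ≡ 9 (mod 40) are exactly {9}, and each is ≡ 9 (mod 20).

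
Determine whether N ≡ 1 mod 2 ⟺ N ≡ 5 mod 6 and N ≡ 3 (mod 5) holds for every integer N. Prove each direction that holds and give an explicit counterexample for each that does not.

The forward direction fails; the converse holds.

(⇒) This fails: N = 1 gives 1 ≡ 1 (mod 2) but 1 ≡ 1 (mod 6), so the conjunction on the right does not hold.

(⇐) Conversely, if N ≡ 5 (mod 6) and N ≡ 3 (mod 5), then by the Chinese remainder theorem N ≡ 23 (mod 30). Since 23 ≡ 1 (mod 2) and 2 ∣ 30, we get N ≡ 1 (mod 2).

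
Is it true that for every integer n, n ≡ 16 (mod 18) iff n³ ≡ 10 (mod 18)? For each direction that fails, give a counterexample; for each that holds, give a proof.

Only the forward direction holds.

(⟹) Suppose n ≡ 16 (mod 18). Write n = 18j + 16. Then (18j + 16)³ = 5832j³ + 15552j² + 13824j + 4096 = 18(324j³ + 864j² + 768j + 227) + 10, so n³ ≡ 10 (mod 18).

(⟸) This fails: take n = 4. Then 4³ = 64 ≡ 10 (mod 18), yet 4 ≡ 4 (mod 18), not 16.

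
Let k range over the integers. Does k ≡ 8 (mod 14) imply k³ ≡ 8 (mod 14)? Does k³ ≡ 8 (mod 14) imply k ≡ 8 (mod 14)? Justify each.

Converse. This fails: take k = 2. Then 2³ = 8 ≡ 8 (mod 14), yet 2 ≡ 2 (mod 14), not 8.

Forward direction. Suppose k ≡ 8 (mod 14). Write k = 14j + 8. Then (14j + 8)³ = 2744j³ + 4704j² + 2688j + 512 = 14(196j³ + 336j² + 192j + 36) + 8, so k³ ≡ 8 (mod 14).

(⇒) holds; (⇐) fails.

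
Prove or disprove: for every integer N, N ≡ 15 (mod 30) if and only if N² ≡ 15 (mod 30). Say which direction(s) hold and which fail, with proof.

[⇐] Suppose N² ≡ 15 (mod 30). The only residue r in {0, …, 29} with r² ≡ 15 (mod 30) is r = 15, so N ≡ 15 (mod 30).

[⇒] Suppose N ≡ 15 (mod 30). Write N = 30j + 15. Then (30j + 15)² = 900j² + 900j + 225 = 30(30j² + 30j + 7) + 15, so N² ≡ 15 (mod 30).

Both implications hold.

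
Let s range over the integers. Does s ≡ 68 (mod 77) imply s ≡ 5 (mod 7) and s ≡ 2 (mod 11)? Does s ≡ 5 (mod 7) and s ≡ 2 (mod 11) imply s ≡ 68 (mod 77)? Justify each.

(⇒) Suppose s ≡ 68 (mod 77); write s = 77j + 68. Since 7 ∣ 77, reducing mod 7 gives s ≡ 68 ≡ 5 (mod 7); since 11 ∣ 77, reducing mod 11 gives s ≡ 68 ≡ 2 (mod 11).

(⇐) Conversely, if s ≡ 5 (mod 7) and s ≡ 2 (mod 11), then by the Chinese remainder theorem s ≡ 68 (mod 77). This is exactly s ≡ 68 (mod 77).

Both implications hold.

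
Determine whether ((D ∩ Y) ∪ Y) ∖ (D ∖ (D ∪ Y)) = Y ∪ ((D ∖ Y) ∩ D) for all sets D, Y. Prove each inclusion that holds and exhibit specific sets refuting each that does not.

(⊆) Let x ∈ ((D ∩ Y) ∪ Y) ∖ (D ∖ (D ∪ Y)). Then either x ∈ Y and x ∉ D; or x ∈ D ∩ Y. In each case x ∈ Y ∪ ((D ∖ Y) ∩ D), so ((D ∩ Y) ∪ Y) ∖ (D ∖ (D ∪ Y)) ⊆ Y ∪ ((D ∖ Y) ∩ D).

(⊇) This inclusion fails. Take D = {1}, Y = ∅; then 1 ∈ Y ∪ ((D ∖ Y) ∩ D) but 1 ∉ ((D ∩ Y) ∪ Y) ∖ (D ∖ (D ∪ Y)).

The sets are not equal: only the forward inclusion holds.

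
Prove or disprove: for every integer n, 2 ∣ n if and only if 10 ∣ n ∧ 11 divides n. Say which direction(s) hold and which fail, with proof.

Only the reverse direction holds.

(⇒) This fails: take n = 2. Certainly 2 ∣ 2, but 10 ∤ 2.

(⇐) Suppose 10 ∣ n and 11 ∣ n. Any common multiple of 10 and 11 is a multiple of their lcm; here gcd(10, 11) = 1, so lcm(10, 11) = 10·11 = 110, so 110 ∣ n. Since 2 ∣ 110, it follows that 2 ∣ n.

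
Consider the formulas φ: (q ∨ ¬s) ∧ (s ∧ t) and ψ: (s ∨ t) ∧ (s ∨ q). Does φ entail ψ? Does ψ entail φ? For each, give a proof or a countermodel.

[⇒] Assume the antecedent. If t is true, the antecedent forces (t = T, q = T, s = T), and (s ∨ t) ∧ (s ∨ q) holds there. If t is false, the antecedent cannot hold. Either way (s ∨ t) ∧ (s ∨ q) holds.

[⇐] This fails. Under t = T, q = T, s = F, the left side is false but the right side is true.

(⇒) holds; (⇐) fails.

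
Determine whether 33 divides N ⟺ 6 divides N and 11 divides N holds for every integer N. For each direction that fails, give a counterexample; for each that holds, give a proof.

The forward direction fails; the converse holds.

[⇒] This fails: take N = 33. Certainly 33 ∣ 33, but 6 ∤ 33.

[⇐] Suppose 6 ∣ N and 11 ∣ N. Any common multiple of 6 and 11 is a multiple of their lcm; here gcd(6, 11) = 1, so lcm(6, 11) = 6·11 = 66, so 66 ∣ N. Since 33 ∣ 66, it follows that 33 ∣ N.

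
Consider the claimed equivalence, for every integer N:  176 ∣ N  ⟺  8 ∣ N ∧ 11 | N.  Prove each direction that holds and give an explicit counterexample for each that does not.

Only the forward direction holds.

Forward direction. If 176 ∣ N, write N = 176q. Since 176 = 22·8, N = 8·(22q), so 8 ∣ N; and since 176 = 16·11, N = 11·(16q), so 11 ∣ N.

Converse. This fails: take N = 88. Both 8 ∣ 88 and 11 ∣ 88, yet 88 is not a multiple of 176 (since 88 = 0·176 + 88), so 176 ∤ 88.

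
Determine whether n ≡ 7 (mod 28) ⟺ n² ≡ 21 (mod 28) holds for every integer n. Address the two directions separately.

(⇒) holds; (⇐) fails.

[⇐] This fails: take n = 21. Then 21² = 441 ≡ 21 (mod 28), yet 21 ≡ 21 (mod 28), not 7.

[⇒] Suppose n ≡ 7 (mod 28). Write n = 28j + 7. Then (28j + 7)² = 784j² + 392j + 49 = 28(28j² + 14j + 1) + 21, so n² ≡ 21 (mod 28).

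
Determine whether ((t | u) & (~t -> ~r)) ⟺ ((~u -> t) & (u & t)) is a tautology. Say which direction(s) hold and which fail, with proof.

(⟹) This fails. Under u = T, t = F, r = F, the left side is true but the right side is false.

(⟸) Assume the antecedent. If u is true, the antecedent forces (u = T, t = T, r = F) or (u = T, t = T, r = T), and (t | u) & (~t -> ~r) holds there. If u is false, the antecedent cannot hold. Either way (t | u) & (~t -> ~r) holds.

(⇒) fails; (⇐) holds.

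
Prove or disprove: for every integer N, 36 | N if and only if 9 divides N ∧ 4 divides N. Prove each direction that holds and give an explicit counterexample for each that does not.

(→) If 36 ∣ N, write N = 36q. Since 36 = 4·9, N = 9·(4q), so 9 ∣ N; and since 36 = 9·4, N = 4·(9q), so 4 ∣ N.

(←) Suppose 9 ∣ N and 4 ∣ N. Any common multiple of 9 and 4 is a multiple of their lcm; here gcd(9, 4) = 1, so lcm(9, 4) = 9·4 = 36, so 36 ∣ N.

Equivalent; both directions hold.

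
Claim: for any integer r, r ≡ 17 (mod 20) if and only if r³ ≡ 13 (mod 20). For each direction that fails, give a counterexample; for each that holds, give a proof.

The biconditional holds.

[⇒] Suppose r ≡ 17 (mod 20). Write r = 20j + 17. Then (20j + 17)³ = 8000j³ + 20400j² + 17340j + 4913 = 20(400j³ + 1020j² + 867j + 245) + 13, so r³ ≡ 13 (mod 20).

[⇐] Conversely, suppose r³ ≡ 13 (mod 20). The only residue r in {0, …, 19} with r³ ≡ 13 (mod 20) is r = 17, so r ≡ 17 (mod 20).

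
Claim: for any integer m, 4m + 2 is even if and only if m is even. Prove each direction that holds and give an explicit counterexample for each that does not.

[⇒] This fails: take m = 3. Then 4m + 2 = 14, which is even, yet m = 3 is odd, not even.

[⇐] Suppose m is even. Since 4 is even, 4m is even for every m, so 4m + 2 has the same parity as 2, which is even. Hence 4m + 2 is even.

Only the converse holds.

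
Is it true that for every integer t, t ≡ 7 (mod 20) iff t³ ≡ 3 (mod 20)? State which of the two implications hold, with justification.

(⇒) Suppose t ≡ 7 (mod 20). Write t = 20j + 7. Then (20j + 7)³ = 8000j³ + 8400j² + 2940j + 343 = 20(400j³ + 420j² + 147j + 17) + 3, so t³ ≡ 3 (mod 20).

(⇐) Conversely, suppose t³ ≡ 3 (mod 20). The only residue r in {0, …, 19} with r³ ≡ 3 (mod 20) is r = 7, so t ≡ 7 (mod 20).

Equivalent; both directions hold.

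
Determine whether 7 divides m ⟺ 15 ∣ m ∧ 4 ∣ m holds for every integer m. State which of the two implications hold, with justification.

[⇒] This fails: take m = 7. Certainly 7 ∣ 7, but 15 ∤ 7.

[⇐] This fails: take m = 60. Both 15 ∣ 60 and 4 ∣ 60, yet 60 is not a multiple of 7 (since 60 = 8·7 + 4), so 7 ∤ 60.

Both directions fail.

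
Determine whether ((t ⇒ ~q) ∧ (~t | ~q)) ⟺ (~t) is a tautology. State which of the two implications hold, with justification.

Forward direction. This fails. Under q = F, t = T, the left side is true but the right side is false.

Converse. Assume the antecedent. If q is true, the antecedent forces (q = T, t = F), and (t ⇒ ~q) ∧ (~t | ~q) holds there. If q is false, (t ⇒ ~q) ∧ (~t | ~q) reduces to true regardless of the other variables. Either way (t ⇒ ~q) ∧ (~t | ~q) holds.

Only the reverse direction holds.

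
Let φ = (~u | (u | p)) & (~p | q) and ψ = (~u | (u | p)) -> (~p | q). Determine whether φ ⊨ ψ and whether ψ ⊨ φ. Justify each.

Equivalent; both directions hold.

[⇐] Assume the antecedent. If p is true, the antecedent forces (p = T, q = T, u = F) or (p = T, q = T, u = T), and (~u | (u | p)) & (~p | q) holds there. If p is false, (~u | (u | p)) & (~p | q) reduces to true regardless of the other variables. Either way (~u | (u | p)) & (~p | q) holds.

[⇒] Assume the antecedent. If p is true, the antecedent forces (p = T, q = T, u = F) or (p = T, q = T, u = T), and (~u | (u | p)) -> (~p | q) holds there. If p is false, (~u | (u | p)) -> (~p | q) reduces to true regardless of the other variables. Either way (~u | (u | p)) -> (~p | q) holds.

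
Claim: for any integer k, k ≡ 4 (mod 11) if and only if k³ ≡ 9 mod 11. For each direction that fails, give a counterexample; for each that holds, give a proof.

Both implications hold.

Forward direction. Suppose k ≡ 4 (mod 11). Write k = 11j + 4. Then (11j + 4)³ = 1331j³ + 1452j² + 528j + 64 = 11(121j³ + 132j² + 48j + 5) + 9, so k³ ≡ 9 (mod 11).

Converse. For the converse, argue contrapositively. If k ≢ 4 (mod 11), then k is congruent to one of 0, 1, 2, 3, 5, 6, 7, 8, 9, 10 modulo 11, and these give k³ ≡ 0, 1, 8, 5, 4, 7, 2, 6, 3, 10 respectively — never 9.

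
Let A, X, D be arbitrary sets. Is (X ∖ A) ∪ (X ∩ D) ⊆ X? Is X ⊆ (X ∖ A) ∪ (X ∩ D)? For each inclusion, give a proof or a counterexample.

Forward inclusion. Let x ∈ (X ∖ A) ∪ (X ∩ D). Then either x ∈ X and x ∉ A, D; or x ∈ X ∩ D and x ∉ A; or x ∈ A ∩ X ∩ D. In each case x ∈ X, so (X ∖ A) ∪ (X ∩ D) ⊆ X.

Reverse inclusion. This inclusion fails. Take A = {1}, X = {1}, D = ∅; then 1 ∈ X but 1 ∉ (X ∖ A) ∪ (X ∩ D).

The sets are not equal: only the forward inclusion holds.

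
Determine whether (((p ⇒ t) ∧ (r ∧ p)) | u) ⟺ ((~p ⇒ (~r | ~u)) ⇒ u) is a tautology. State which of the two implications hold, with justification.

Forward direction. This fails. Under p = T, t = T, r = T, u = F, the left side is true but the right side is false.

Converse. Assume the antecedent. If u is true, ((p ⇒ t) ∧ (r ∧ p)) | u reduces to true regardless of the other variables. If u is false, the antecedent cannot hold. Either way ((p ⇒ t) ∧ (r ∧ p)) | u holds.

Only the converse holds.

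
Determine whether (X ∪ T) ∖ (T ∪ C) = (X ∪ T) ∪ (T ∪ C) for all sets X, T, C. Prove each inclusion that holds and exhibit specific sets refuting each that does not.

(⊆) holds; (⊇) fails.

Forward inclusion. Let x ∈ (X ∪ T) ∖ (T ∪ C). Then x ∈ X and x ∉ T, C, from which x ∈ (X ∪ T) ∪ (T ∪ C).

Reverse inclusion. This inclusion fails. Take X = ∅, T = {1}, C = ∅; then 1 ∈ (X ∪ T) ∪ (T ∪ C) but 1 ∉ (X ∪ T) ∖ (T ∪ C).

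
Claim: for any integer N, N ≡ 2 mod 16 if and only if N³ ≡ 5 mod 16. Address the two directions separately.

Neither direction holds.

[⇒] This fails: take N = 2. Then 2 ≡ 2 (mod 16), but 2³ = 8 ≡ 8 (mod 16), not 5.

[⇐] This fails: take N = 13. Then 13³ = 2197 ≡ 5 (mod 16), yet 13 ≡ 13 (mod 16), not 2.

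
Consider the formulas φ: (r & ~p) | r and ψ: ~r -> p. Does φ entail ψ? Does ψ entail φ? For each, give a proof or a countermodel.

(⟹) Assume the antecedent. If p is true, ~r -> p reduces to true regardless of the other variables. If p is false, the antecedent forces (p = F, r = T), and ~r -> p holds there. Either way ~r -> p holds.

(⟸) This fails. Under p = T, r = F, the left side is false but the right side is true.

The forward direction holds; the converse fails.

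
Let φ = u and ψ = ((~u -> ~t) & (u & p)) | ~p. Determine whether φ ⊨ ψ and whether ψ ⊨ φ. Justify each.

The forward direction holds; the converse fails.

(←) This fails. Under u = F, p = F, t = F, the left side is false but the right side is true.

(→) Assume the antecedent. If u is true, ((~u -> ~t) & (u & p)) | ~p reduces to true regardless of the other variables. If u is false, the antecedent cannot hold. Either way ((~u -> ~t) & (u & p)) | ~p holds.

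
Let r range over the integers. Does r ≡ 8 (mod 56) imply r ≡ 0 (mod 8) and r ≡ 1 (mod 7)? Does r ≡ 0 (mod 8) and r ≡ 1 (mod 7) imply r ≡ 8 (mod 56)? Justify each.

(→) Suppose r ≡ 8 (mod 56); write r = 56j + 8. Since 8 ∣ 56, reducing mod 8 gives r ≡ 8 ≡ 0 (mod 8); since 7 ∣ 56, reducing mod 7 gives r ≡ 8 ≡ 1 (mod 7).

(←) Conversely, if r ≡ 0 (mod 8) and r ≡ 1 (mod 7), then by the Chinese remainder theorem r ≡ 8 (mod 56). This is exactly r ≡ 8 (mod 56).

Both implications hold.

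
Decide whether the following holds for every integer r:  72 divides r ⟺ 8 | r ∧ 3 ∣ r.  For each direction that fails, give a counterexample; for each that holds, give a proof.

(⇒) holds; (⇐) fails.

[⇒] If 72 ∣ r, write r = 72q. Since 72 = 9·8, r = 8·(9q), so 8 ∣ r; and since 72 = 24·3, r = 3·(24q), so 3 ∣ r.

[⇐] This fails: take r = 24. Both 8 ∣ 24 and 3 ∣ 24, yet 24 is not a multiple of 72 (since 24 = 0·72 + 24), so 72 ∤ 24.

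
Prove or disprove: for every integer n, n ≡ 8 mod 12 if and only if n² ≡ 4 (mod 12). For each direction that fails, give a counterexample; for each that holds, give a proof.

Only the forward direction holds.

(⟹) Suppose n ≡ 8 mod 12. Write n = 12j + 8. Then (12j + 8)² = 144j² + 192j + 64 = 12(12j² + 16j + 5) + 4, so n² ≡ 4 (mod 12).

(⟸) This fails: take n = 2. Then 2² = 4 ≡ 4 (mod 12), yet 2 ≡ 2 (mod 12), not 8.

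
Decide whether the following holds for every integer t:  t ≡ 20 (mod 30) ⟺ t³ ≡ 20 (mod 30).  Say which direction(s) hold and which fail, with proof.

[⇒] Suppose t ≡ 20 (mod 30). Write t = 30j + 20. Then (30j + 20)³ = 27000j³ + 54000j² + 36000j + 8000 = 30(900j³ + 1800j² + 1200j + 266) + 20, so t³ ≡ 20 (mod 30).

[⇐] Conversely, suppose t³ ≡ 20 (mod 30). The only residue r in {0, …, 29} with r³ ≡ 20 (mod 30) is r = 20, so t ≡ 20 (mod 30).

Both directions hold; the statement is true.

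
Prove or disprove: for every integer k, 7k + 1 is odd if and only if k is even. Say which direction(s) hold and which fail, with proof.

(⟹) Suppose 7k + 1 is odd. Since 7 is odd, 7k and k have the same parity, so 7k + 1 ≡ k + 1 (mod 2). As 1 is odd, 7k + 1 is odd exactly when k is even. Thus k is even.

(⟸) Conversely, suppose k is even; write k = 2j. Then 7k + 1 = 7·(2j) + 1 = 2·7j + 1, which is odd.

Equivalent; both directions hold.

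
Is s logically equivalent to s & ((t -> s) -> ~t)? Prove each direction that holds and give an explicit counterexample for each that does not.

The forward direction fails; the converse holds.

(⇐) Assume the antecedent. If s is true, s reduces to true regardless of the other variables. If s is false, the antecedent cannot hold. Either way s holds.

(⇒) This fails. Under s = T, t = T, the left side is true but the right side is false.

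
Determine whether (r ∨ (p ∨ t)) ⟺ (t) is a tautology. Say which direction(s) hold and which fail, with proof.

The forward direction fails; the converse holds.

(⟹) This fails. Under p = T, t = F, r = F, the left side is true but the right side is false.

(⟸) Assume the antecedent. If p is true, r ∨ (p ∨ t) reduces to true regardless of the other variables. If p is false, the antecedent forces (p = F, t = T, r = F) or (p = F, t = T, r = T), and r ∨ (p ∨ t) holds there. Either way r ∨ (p ∨ t) holds.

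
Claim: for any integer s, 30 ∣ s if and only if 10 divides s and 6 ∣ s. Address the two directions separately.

Forward direction. If 30 ∣ s, write s = 30q. Since 30 = 3·10, s = 10·(3q), so 10 ∣ s; and since 30 = 5·6, s = 6·(5q), so 6 ∣ s.

Converse. Suppose 10 ∣ s and 6 ∣ s. Any common multiple of 10 and 6 is a multiple of their lcm; here lcm(10, 6) = 10·6/gcd(10, 6) = 60/2 = 30, so 30 ∣ s.

Both directions hold.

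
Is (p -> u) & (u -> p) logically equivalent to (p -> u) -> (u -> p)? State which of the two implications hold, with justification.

(⇒) Assume the antecedent. If p is true, (p -> u) -> (u -> p) reduces to true regardless of the other variables. If p is false, the antecedent forces (p = F, u = F), and (p -> u) -> (u -> p) holds there. Either way (p -> u) -> (u -> p) holds.

(⇐) This fails. Under p = T, u = F, the left side is false but the right side is true.

The forward direction holds; the converse fails.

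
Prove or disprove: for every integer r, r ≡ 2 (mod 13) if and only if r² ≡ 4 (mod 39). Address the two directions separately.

(⇒) fails and (⇐) fails.

(→) This fails: take r = 15. Then 15 ≡ 2 (mod 13), but 15² = 225 ≡ 30 (mod 39), not 4.

(←) This fails: take r = 11. Then 11² = 121 ≡ 4 (mod 39), yet 11 ≡ 11 (mod 13), not 2.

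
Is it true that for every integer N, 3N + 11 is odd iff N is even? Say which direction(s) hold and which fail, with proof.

Forward direction. Suppose 3N + 11 is odd. Since 3 is odd, 3N and N have the same parity, so 3N + 11 ≡ N + 11 (mod 2). As 11 is odd, 3N + 11 is odd exactly when N is even. Thus N is even.

Converse. Suppose N is even; write N = 2j. Then 3N + 11 = 3·(2j) + 11 = 2·3j + 11, which is odd.

The biconditional holds.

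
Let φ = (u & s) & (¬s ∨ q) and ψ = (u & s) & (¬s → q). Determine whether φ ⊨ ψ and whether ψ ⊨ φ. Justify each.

(⟹) Assume the antecedent. If u is true, the antecedent forces (u = T, q = T, s = T), and (u & s) & (¬s → q) holds there. If u is false, the antecedent cannot hold. Either way (u & s) & (¬s → q) holds.

(⟸) This fails. Under u = T, q = F, s = T, the left side is false but the right side is true.

Only the forward implication holds.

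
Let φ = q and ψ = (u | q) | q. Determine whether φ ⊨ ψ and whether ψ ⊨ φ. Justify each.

(→) Assume the antecedent. If u is true, (u | q) | q reduces to true regardless of the other variables. If u is false, the antecedent forces (u = F, q = T), and (u | q) | q holds there. Either way (u | q) | q holds.

(←) This fails. Under u = T, q = F, the left side is false but the right side is true.

(⇒) holds; (⇐) fails.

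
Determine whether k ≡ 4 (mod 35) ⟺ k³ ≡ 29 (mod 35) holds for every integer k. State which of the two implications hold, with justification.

(⇒) holds; (⇐) fails.

Forward direction. Suppose k ≡ 4 (mod 35). Write k = 35j + 4. Then (35j + 4)³ = 42875j³ + 14700j² + 1680j + 64 = 35(1225j³ + 420j² + 48j + 1) + 29, so k³ ≡ 29 (mod 35).

Converse. This fails: take k = 9. Then 9³ = 729 ≡ 29 (mod 35), yet 9 ≡ 9 (mod 35), not 4.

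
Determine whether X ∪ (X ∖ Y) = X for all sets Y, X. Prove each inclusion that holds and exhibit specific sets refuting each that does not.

The two sets are equal.

(⟹) Let x ∈ X ∪ (X ∖ Y). Then either x ∈ X and x ∉ Y; or x ∈ Y ∩ X. In each case x ∈ X, so X ∪ (X ∖ Y) ⊆ X.

(⟸) Let x ∈ X. Then either x ∈ X and x ∉ Y; or x ∈ Y ∩ X. In each case x ∈ X ∪ (X ∖ Y), so X ⊆ X ∪ (X ∖ Y).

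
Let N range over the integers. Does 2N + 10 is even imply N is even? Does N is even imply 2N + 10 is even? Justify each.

Only the reverse direction holds.

(⇐) Suppose N is even. Since 2 is even, 2N is even for every N, so 2N + 10 has the same parity as 10, which is even. Hence 2N + 10 is even.

(⇒) This fails: take N = 1. Then 2N + 10 = 12, which is even, yet N = 1 is odd, not even.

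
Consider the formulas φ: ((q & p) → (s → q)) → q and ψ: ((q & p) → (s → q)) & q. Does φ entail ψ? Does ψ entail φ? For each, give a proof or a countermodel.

The biconditional holds.

(⇒) Assume the antecedent. If q is true, ((q & p) → (s → q)) & q reduces to true regardless of the other variables. If q is false, the antecedent cannot hold. Either way ((q & p) → (s → q)) & q holds.

(⇐) Assume the antecedent. If q is true, ((q & p) → (s → q)) → q reduces to true regardless of the other variables. If q is false, the antecedent cannot hold. Either way ((q & p) → (s → q)) → q holds.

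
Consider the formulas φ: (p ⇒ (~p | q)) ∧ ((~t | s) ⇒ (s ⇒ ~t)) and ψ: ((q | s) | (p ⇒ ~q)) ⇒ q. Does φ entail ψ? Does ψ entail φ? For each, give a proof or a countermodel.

(→) This fails. Under t = F, q = F, p = F, s = F, the left side is true but the right side is false.

(←) This fails. Under t = T, q = T, p = F, s = T, the left side is false but the right side is true.

Both directions fail.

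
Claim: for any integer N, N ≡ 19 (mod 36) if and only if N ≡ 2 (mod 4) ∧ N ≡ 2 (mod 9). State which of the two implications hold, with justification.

Both directions fail.

Forward direction. This fails: N = 19 gives 19 ≡ 19 (mod 36) but 19 ≡ 3 (mod 4), so the conjunction on the right does not hold.

Converse. This fails: N = 2 satisfies both congruences on the right (2 ≡ 2 mod 4 and 2 ≡ 2 mod 9) yet 2 ≡ 2 (mod 36), not 19.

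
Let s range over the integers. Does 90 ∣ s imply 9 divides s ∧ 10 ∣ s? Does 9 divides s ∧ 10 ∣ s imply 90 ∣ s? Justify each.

Both directions hold.

Forward direction. If 90 ∣ s, write s = 90q. Since 90 = 10·9, s = 9·(10q), so 9 ∣ s; and since 90 = 9·10, s = 10·(9q), so 10 ∣ s.

Converse. Suppose 9 ∣ s and 10 ∣ s. Any common multiple of 9 and 10 is a multiple of their lcm; here gcd(9, 10) = 1, so lcm(9, 10) = 9·10 = 90, so 90 ∣ s.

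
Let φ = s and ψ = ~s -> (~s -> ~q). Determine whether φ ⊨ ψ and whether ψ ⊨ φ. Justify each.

Only the forward direction holds.

Forward direction. Assume the antecedent. If q is true, the antecedent forces (q = T, s = T), and ~s -> (~s -> ~q) holds there. If q is false, ~s -> (~s -> ~q) reduces to true regardless of the other variables. Either way ~s -> (~s -> ~q) holds.

Converse. This fails. Under q = F, s = F, the left side is false but the right side is true.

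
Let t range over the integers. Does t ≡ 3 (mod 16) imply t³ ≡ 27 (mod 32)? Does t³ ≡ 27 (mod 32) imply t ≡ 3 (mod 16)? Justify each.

Only the reverse direction holds.

[⇒] This fails: take t = 19. Then 19 ≡ 3 (mod 16), but 19³ = 6859 ≡ 11 (mod 32), not 27.

[⇐] Conversely, the residues r modulo 32 with r³ ≡ 27 (mod 32) are exactly {3}, and each is ≡ 3 (mod 16).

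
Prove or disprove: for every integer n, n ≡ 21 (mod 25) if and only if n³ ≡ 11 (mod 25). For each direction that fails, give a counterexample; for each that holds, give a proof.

(⟸) Suppose n³ ≡ 11 (mod 25). The only residue r in {0, …, 24} with r³ ≡ 11 (mod 25) is r = 21, so n ≡ 21 (mod 25).

(⟹) Suppose n ≡ 21 (mod 25). Write n = 25j + 21. Then (25j + 21)³ = 15625j³ + 39375j² + 33075j + 9261 = 25(625j³ + 1575j² + 1323j + 370) + 11, so n³ ≡ 11 (mod 25).

Both implications hold.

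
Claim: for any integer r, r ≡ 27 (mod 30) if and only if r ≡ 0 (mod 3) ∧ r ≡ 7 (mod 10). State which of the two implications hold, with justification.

(→) Suppose r ≡ 27 (mod 30); write r = 30j + 27. Since 3 ∣ 30, reducing mod 3 gives r ≡ 27 ≡ 0 (mod 3); since 10 ∣ 30, reducing mod 10 gives r ≡ 27 ≡ 7 (mod 10).

(←) Conversely, if r ≡ 0 (mod 3) and r ≡ 7 (mod 10), then by the Chinese remainder theorem r ≡ 27 (mod 30). This is exactly r ≡ 27 (mod 30).

The biconditional holds.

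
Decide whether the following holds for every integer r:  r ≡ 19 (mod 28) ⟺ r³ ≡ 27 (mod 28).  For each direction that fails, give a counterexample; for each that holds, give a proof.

(⇒) Suppose r ≡ 19 (mod 28). Write r = 28j + 19. Then (28j + 19)³ = 21952j³ + 44688j² + 30324j + 6859 = 28(784j³ + 1596j² + 1083j + 244) + 27, so r³ ≡ 27 (mod 28).

(⇐) This fails: take r = 3. Then 3³ = 27 ≡ 27 (mod 28), yet 3 ≡ 3 (mod 28), not 19.

Not equivalent: only (⇒) holds.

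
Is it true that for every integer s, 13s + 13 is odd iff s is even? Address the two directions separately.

(→) Suppose 13s + 13 is odd. Since 13 is odd, 13s and s have the same parity, so 13s + 13 ≡ s + 13 (mod 2). As 13 is odd, 13s + 13 is odd exactly when s is even. Thus s is even.

(←) Conversely, suppose s is even; write s = 2j. Then 13s + 13 = 13·(2j) + 13 = 2·13j + 13, which is odd.

The biconditional holds.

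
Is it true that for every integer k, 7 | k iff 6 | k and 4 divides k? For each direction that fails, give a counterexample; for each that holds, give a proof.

Neither direction holds.

[⇒] This fails: take k = 7. Certainly 7 ∣ 7, but 6 ∤ 7.

[⇐] This fails: take k = 12. Both 6 ∣ 12 and 4 ∣ 12, yet 12 is not a multiple of 7 (since 12 = 1·7 + 5), so 7 ∤ 12.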